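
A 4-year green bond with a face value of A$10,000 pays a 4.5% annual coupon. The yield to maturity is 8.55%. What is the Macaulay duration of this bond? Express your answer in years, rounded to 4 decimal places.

Periodic yield y = 0.0855. Discount each cash flow and weight by its year:
  t   CF        PV=CF/(1+0.0855)^t    t·PV
  1       450.00       414.5555       414.5555
  2       450.00       381.9028       763.8056
  3       450.00       351.8220     1,055.4661
  4    10,450.00     7,526.5678    30,106.2713
  Σ                  8,674.8482    32,340.0985
Price P = Σ PV = 8,674.8482.
Macaulay duration = Σ(t·PV) / P = 32,340.0985 / 8,674.8482 = 3.72803 years.

3.7280 years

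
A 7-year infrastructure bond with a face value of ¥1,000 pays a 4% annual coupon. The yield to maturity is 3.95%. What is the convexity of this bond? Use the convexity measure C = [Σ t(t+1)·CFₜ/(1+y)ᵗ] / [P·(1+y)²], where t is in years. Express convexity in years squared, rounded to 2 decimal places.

44.42

With y = 0.0395:
  t   CF        PV=CF/(1+0.0395)^t    t·PV        t(t+1)·PV
  1        40.00        38.4800        38.4800          76.9601
  2        40.00        37.0178        74.0357         222.1070
  3        40.00        35.6112       106.8336         427.3343
  4        40.00        34.2580       137.0320         685.1600
  5        40.00        32.9562       164.7811         988.6869
  6        40.00        31.7039       190.2235       1,331.5648
  7     1,040.00       792.9794     5,550.8555      44,406.8442
  Σ                  1,003.0066     6,262.2415      48,138.6573
P = 1,003.0066.
Convexity = Σ t(t+1)·PV / [P·(1+y)²] = 48,138.6573 / (1,003.0066 × 1.080560) = 44.41618.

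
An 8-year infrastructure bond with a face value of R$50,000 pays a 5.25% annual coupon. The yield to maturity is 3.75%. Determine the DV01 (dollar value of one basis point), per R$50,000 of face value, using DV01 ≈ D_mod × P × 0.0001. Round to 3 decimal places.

Periodic yield y = 0.0375.
  t   CF        PV=CF/(1+0.0375)^t    t·PV
  1     2,625.00     2,530.1205     2,530.1205
  2     2,625.00     2,438.6703     4,877.3407
  3     2,625.00     2,350.5256     7,051.5769
  4     2,625.00     2,265.5669     9,062.2675
  5     2,625.00     2,183.6789    10,918.3946
  6     2,625.00     2,104.7508    12,628.5046
  7     2,625.00     2,028.6754    14,200.7280
  8    52,625.00    39,200.1082   313,600.8656
  Σ                 55,102.0966   374,869.7984
P = 55,102.0966; D_Mac = 6.80319 yrs; D_mod = 6.55729 yrs.
DV01 ≈ 6.55729 × 55,102.0966 × 0.0001 = 36.132029.

R$36.132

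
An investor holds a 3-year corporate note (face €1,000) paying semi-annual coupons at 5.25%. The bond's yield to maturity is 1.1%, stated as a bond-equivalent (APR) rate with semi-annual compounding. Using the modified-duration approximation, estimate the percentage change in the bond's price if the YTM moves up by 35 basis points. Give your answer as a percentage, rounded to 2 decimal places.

-0.98%

Periodic yield y = 0.0055. Modified duration first:
  t   CF        PV=CF/(1+0.0055)^t    t·PV
  1        26.25        26.1064        26.1064
  2        26.25        25.9636        51.9272
  3        26.25        25.8216        77.4648
  4        26.25        25.6804       102.7214
  5        26.25        25.5399       127.6994
  6     1,026.25       993.0262     5,958.1574
  Σ                  1,122.1381     6,344.0767
P = 1,122.1381; D_Mac = 5.65356 half-year periods = 2.82678 yrs; D_mod = 2.82678/(1+0.0055) = 2.81132 yrs.
ΔP/P ≈ -D_mod · Δy = -2.81132 × (+0.0035) = -0.009840 = -0.9840%.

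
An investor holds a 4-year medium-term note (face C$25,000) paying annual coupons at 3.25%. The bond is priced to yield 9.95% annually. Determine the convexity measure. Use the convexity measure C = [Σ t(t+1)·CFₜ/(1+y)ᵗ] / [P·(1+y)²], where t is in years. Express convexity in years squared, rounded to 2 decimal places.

With y = 0.0995:
  t   CF        PV=CF/(1+0.0995)^t    t·PV        t(t+1)·PV
  1       812.50       738.9723       738.9723       1,477.9445
  2       812.50       672.0985     1,344.1969       4,032.5908
  3       812.50       611.2765     1,833.8294       7,335.3175
  4    25,812.50    17,662.3763    70,649.5054     353,247.5268
  Σ                 19,684.7235    74,566.5039     366,093.3796
P = 19,684.7235.
Convexity = Σ t(t+1)·PV / [P·(1+y)²] = 366,093.3796 / (19,684.7235 × 1.208900) = 15.38410.

15.38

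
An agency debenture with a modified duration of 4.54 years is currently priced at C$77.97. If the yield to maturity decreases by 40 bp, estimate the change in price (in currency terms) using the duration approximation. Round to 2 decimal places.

+C$1.42

Duration approximation: ΔP/P ≈ -D_mod · Δy = -4.54 × (-0.004) = +0.018160.
ΔP ≈ 77.97 × (+0.018160) = +1.4159352.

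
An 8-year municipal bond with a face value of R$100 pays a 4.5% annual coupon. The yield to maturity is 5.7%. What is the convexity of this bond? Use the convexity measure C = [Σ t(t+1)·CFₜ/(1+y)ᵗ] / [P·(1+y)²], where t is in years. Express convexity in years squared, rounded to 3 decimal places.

52.161

With y = 0.057:
  t   CF        PV=CF/(1+0.057)^t    t·PV        t(t+1)·PV
  1         4.50         4.2573         4.2573           8.5147
  2         4.50         4.0278         8.0555          24.1665
  3         4.50         3.8105        11.4316          45.7266
  4         4.50         3.6051        14.4202          72.1012
  5         4.50         3.4107        17.0533         102.3196
  6         4.50         3.2267        19.3604         135.5226
  7         4.50         3.0527        21.3691         170.9526
  8       104.50        67.0682       536.5453       4,828.9075
  Σ                     92.4590       632.4927       5,388.2113
P = 92.4590.
Convexity = Σ t(t+1)·PV / [P·(1+y)²] = 5,388.2113 / (92.4590 × 1.117249) = 52.16097.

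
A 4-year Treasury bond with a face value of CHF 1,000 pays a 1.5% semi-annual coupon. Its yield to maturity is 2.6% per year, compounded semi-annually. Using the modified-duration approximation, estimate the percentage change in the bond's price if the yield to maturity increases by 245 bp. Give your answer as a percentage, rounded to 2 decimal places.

-9.42%

Periodic yield y = 0.013. Modified duration first:
  t   CF        PV=CF/(1+0.013)^t    t·PV
  1         7.50         7.4038         7.4038
  2         7.50         7.3087        14.6175
  3         7.50         7.2149        21.6448
  4         7.50         7.1224        28.4894
  5         7.50         7.0310        35.1548
  6         7.50         6.9407        41.6443
  7         7.50         6.8516        47.9615
  8     1,007.50       908.5932     7,268.7458
  Σ                    958.4663     7,465.6619
P = 958.4663; D_Mac = 7.78917 half-year periods = 3.89459 yrs; D_mod = 3.89459/(1+0.013) = 3.84461 yrs.
ΔP/P ≈ -D_mod · Δy = -3.84461 × (+0.0245) = -0.094193 = -9.4193%.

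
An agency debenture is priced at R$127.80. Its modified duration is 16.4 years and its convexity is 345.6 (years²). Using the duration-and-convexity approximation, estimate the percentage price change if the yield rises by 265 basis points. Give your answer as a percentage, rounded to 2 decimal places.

-31.33%

Duration effect: -D_mod·Δy = -16.4 × (+0.0265) = -0.434600
Convexity effect: ½·C·(Δy)² = 0.5 × 345.6 × (0.0265)² = +0.1213488
ΔP/P ≈ -0.434600 + 0.1213488 = -0.3132512
= -31.32512%.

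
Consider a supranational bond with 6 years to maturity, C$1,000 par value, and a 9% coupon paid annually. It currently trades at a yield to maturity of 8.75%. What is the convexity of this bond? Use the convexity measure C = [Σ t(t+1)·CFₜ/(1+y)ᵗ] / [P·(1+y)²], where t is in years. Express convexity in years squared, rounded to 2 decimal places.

With y = 0.0875:
  t   CF        PV=CF/(1+0.0875)^t    t·PV        t(t+1)·PV
  1        90.00        82.7586        82.7586         165.5172
  2        90.00        76.0999       152.1998         456.5993
  3        90.00        69.9769       209.9307         839.7228
  4        90.00        64.3466       257.3863       1,286.9315
  5        90.00        59.1693       295.8463       1,775.0780
  6     1,090.00       658.9476     3,953.6858      27,675.8007
  Σ                  1,011.2989     4,951.8075      32,199.6496
P = 1,011.2989.
Convexity = Σ t(t+1)·PV / [P·(1+y)²] = 32,199.6496 / (1,011.2989 × 1.182656) = 26.92236.

26.92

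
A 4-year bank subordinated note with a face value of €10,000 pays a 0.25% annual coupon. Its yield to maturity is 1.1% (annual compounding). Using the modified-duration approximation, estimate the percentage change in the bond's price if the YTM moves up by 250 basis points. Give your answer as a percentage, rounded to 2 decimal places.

Periodic yield y = 0.011. Modified duration first:
  t   CF        PV=CF/(1+0.011)^t    t·PV
  1        25.00        24.7280        24.7280
  2        25.00        24.4589        48.9179
  3        25.00        24.1928        72.5785
  4    10,025.00     9,595.7684    38,383.0737
  Σ                  9,669.1482    38,529.2981
P = 9,669.1482; D_Mac = 3.98477 yrs; D_mod = 3.98477/(1+0.011) = 3.94141 yrs.
ΔP/P ≈ -D_mod · Δy = -3.94141 × (+0.025) = -0.098535 = -9.8535%.

-9.85%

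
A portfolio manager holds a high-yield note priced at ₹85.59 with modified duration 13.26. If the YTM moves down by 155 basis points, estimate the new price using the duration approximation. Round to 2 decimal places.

₹103.18

Duration approximation: ΔP/P ≈ -D_mod · Δy = -13.26 × (-0.0155) = +0.205530.
New price ≈ 85.59 × (1 + 0.205530) = 103.1813127.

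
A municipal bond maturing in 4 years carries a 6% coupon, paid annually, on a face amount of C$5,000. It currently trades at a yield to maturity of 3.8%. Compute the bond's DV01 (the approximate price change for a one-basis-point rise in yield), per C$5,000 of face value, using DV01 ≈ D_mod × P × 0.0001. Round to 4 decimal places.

Periodic yield y = 0.038.
  t   CF        PV=CF/(1+0.038)^t    t·PV
  1       300.00       289.0173       289.0173
  2       300.00       278.4367       556.8735
  3       300.00       268.2435       804.7305
  4     5,300.00     4,565.4801    18,261.9205
  Σ                  5,401.1777    19,912.5418
P = 5,401.1777; D_Mac = 3.68670 yrs; D_mod = 3.55174 yrs.
DV01 ≈ 3.55174 × 5,401.1777 × 0.0001 = 1.918357.

C$1.9184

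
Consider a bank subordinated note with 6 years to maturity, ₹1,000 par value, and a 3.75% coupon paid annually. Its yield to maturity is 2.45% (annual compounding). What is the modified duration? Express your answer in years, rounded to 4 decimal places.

5.3721 years

Periodic yield y = 0.0245. First find Macaulay duration:
  t   CF        PV=CF/(1+0.0245)^t    t·PV
  1        37.50        36.6032        36.6032
  2        37.50        35.7279        71.4558
  3        37.50        34.8735       104.6205
  4        37.50        34.0395       136.1581
  5        37.50        33.2255       166.1275
  6     1,037.50       897.2559     5,383.5355
  Σ                  1,071.7255     5,898.5005
P = 1,071.7255; Macaulay duration = 5,898.5005 / 1,071.7255 = 5.50374 years.
Modified duration = D_Mac / (1 + y) = 5.50374 / 1.0245 = 5.37212 years.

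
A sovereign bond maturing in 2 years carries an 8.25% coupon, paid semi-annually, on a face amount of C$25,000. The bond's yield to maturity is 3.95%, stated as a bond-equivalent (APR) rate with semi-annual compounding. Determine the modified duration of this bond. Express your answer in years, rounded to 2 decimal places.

Periodic yield y = 0.01975. First find Macaulay duration:
  t   CF        PV=CF/(1+0.01975)^t    t·PV
  1     1,031.25     1,011.2773     1,011.2773
  2     1,031.25       991.6914     1,983.3827
  3     1,031.25       972.4848     2,917.4544
  4    26,031.25    24,072.4430    96,289.7720
  Σ                 27,047.8964   102,201.8864
P = 27,047.8964; Macaulay duration = 102,201.8864 / 27,047.8964 = 3.77855 half-year periods = 1.88928 years.
Modified duration = D_Mac / (1 + y) = 1.88928 / 1.01975 = 1.85269 years.

1.85 years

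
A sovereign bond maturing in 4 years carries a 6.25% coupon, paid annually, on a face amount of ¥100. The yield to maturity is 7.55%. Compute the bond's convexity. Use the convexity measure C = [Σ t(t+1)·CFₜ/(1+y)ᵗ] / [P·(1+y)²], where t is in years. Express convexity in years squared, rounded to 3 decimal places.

15.298

With y = 0.0755:
  t   CF        PV=CF/(1+0.0755)^t    t·PV        t(t+1)·PV
  1         6.25         5.8113         5.8113          11.6225
  2         6.25         5.4033        10.8066          32.4198
  3         6.25         5.0240        15.0720          60.2879
  4       106.25        79.4122       317.6488       1,588.2442
  Σ                     95.6508       349.3387       1,692.5744
P = 95.6508.
Convexity = Σ t(t+1)·PV / [P·(1+y)²] = 1,692.5744 / (95.6508 × 1.156700) = 15.29814.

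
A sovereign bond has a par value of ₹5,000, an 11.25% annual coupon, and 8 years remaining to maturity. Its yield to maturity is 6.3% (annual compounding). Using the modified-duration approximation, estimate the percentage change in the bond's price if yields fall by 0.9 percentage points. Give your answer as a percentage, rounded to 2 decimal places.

Periodic yield y = 0.063. Modified duration first:
  t   CF        PV=CF/(1+0.063)^t    t·PV
  1       562.50       529.1627       529.1627
  2       562.50       497.8013       995.6025
  3       562.50       468.2985     1,404.8954
  4       562.50       440.5442     1,762.1767
  5       562.50       414.4348     2,072.1739
  6       562.50       389.8728     2,339.2368
  7       562.50       366.7665     2,567.3656
  8     5,562.50     3,411.9598    27,295.6785
  Σ                  6,518.8406    38,966.2923
P = 6,518.8406; D_Mac = 5.97749 yrs; D_mod = 5.97749/(1+0.063) = 5.62322 yrs.
ΔP/P ≈ -D_mod · Δy = -5.62322 × (-0.009) = +0.050609 = +5.0609%.

+5.06%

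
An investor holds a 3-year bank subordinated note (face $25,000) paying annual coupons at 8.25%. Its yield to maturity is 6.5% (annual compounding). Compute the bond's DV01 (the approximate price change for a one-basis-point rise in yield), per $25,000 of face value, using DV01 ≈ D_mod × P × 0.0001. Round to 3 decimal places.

$6.834

Periodic yield y = 0.065.
  t   CF        PV=CF/(1+0.065)^t    t·PV
  1     2,062.50     1,936.6197     1,936.6197
  2     2,062.50     1,818.4223     3,636.8445
  3    27,062.50    22,403.6660    67,210.9981
  Σ                 26,158.7080    72,784.4624
P = 26,158.7080; D_Mac = 2.78242 yrs; D_mod = 2.61260 yrs.
DV01 ≈ 2.61260 × 26,158.7080 × 0.0001 = 6.834222.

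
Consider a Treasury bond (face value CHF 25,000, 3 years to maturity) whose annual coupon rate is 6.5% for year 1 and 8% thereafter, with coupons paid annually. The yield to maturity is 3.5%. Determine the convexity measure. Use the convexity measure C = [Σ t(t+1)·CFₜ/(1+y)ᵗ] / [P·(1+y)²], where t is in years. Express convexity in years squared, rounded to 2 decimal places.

With y = 0.035:
  t   CF        PV=CF/(1+0.035)^t    t·PV        t(t+1)·PV
  1     1,625.00     1,570.0483     1,570.0483       3,140.0966
  2     2,000.00     1,867.0214     3,734.0428      11,202.1284
  3    27,000.00    24,352.4531    73,057.3592     292,229.4366
  Σ                 27,789.5228    78,361.4503     306,571.6617
P = 27,789.5228.
Convexity = Σ t(t+1)·PV / [P·(1+y)²] = 306,571.6617 / (27,789.5228 × 1.071225) = 10.29841.

10.30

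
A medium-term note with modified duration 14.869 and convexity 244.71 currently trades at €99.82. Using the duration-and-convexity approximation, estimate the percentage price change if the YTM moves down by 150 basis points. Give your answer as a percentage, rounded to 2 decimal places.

Duration effect: -D_mod·Δy = -14.869 × (-0.015) = +0.223035
Convexity effect: ½·C·(Δy)² = 0.5 × 244.71 × (-0.015)² = +0.027529875
ΔP/P ≈ +0.223035 + 0.027529875 = +0.250564875
= +25.0564875%.

+25.06%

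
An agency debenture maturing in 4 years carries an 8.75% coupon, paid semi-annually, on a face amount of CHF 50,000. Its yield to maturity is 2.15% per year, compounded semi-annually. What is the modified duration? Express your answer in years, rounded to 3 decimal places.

3.489 years

Periodic yield y = 0.01075. First find Macaulay duration:
  t   CF        PV=CF/(1+0.01075)^t    t·PV
  1     2,187.50     2,164.2345     2,164.2345
  2     2,187.50     2,141.2164     4,282.4328
  3     2,187.50     2,118.4431     6,355.3294
  4     2,187.50     2,095.9121     8,383.6483
  5     2,187.50     2,073.6207    10,368.1033
  6     2,187.50     2,051.5663    12,309.3979
  7     2,187.50     2,029.7465    14,208.2258
  8    52,187.50    47,908.9324   383,271.4589
  Σ                 62,583.6720   441,342.8310
P = 62,583.6720; Macaulay duration = 441,342.8310 / 62,583.6720 = 7.05204 half-year periods = 3.52602 years.
Modified duration = D_Mac / (1 + y) = 3.52602 / 1.01075 = 3.48852 years.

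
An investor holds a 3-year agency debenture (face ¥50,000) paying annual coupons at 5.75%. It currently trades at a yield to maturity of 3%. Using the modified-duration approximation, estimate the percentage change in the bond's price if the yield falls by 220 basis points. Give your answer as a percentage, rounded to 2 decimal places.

+6.08%

Periodic yield y = 0.03. Modified duration first:
  t   CF        PV=CF/(1+0.03)^t    t·PV
  1     2,875.00     2,791.2621     2,791.2621
  2     2,875.00     2,709.9632     5,419.9265
  3    52,875.00    48,388.1152   145,164.3457
  Σ                 53,889.3406   153,375.5343
P = 53,889.3406; D_Mac = 2.84612 yrs; D_mod = 2.84612/(1+0.03) = 2.76322 yrs.
ΔP/P ≈ -D_mod · Δy = -2.76322 × (-0.022) = +0.060791 = +6.0791%.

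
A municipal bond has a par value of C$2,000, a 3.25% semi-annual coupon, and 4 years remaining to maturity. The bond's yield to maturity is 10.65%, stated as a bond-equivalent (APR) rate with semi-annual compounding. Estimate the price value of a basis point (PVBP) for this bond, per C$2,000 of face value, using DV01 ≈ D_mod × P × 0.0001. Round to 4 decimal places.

Periodic yield y = 0.05325.
  t   CF        PV=CF/(1+0.05325)^t    t·PV
  1        32.50        30.8569        30.8569
  2        32.50        29.2968        58.5936
  3        32.50        27.8156        83.4469
  4        32.50        26.4093       105.6373
  5        32.50        25.0741       125.3707
  6        32.50        23.8064       142.8387
  7        32.50        22.6028       158.2199
  8     2,032.50     1,342.0813    10,736.6501
  Σ                  1,527.9433    11,441.6141
P = 1,527.9433; D_Mac = 7.48824 half-year periods = 3.74412 yrs; D_mod = 3.55483 yrs.
DV01 ≈ 3.55483 × 1,527.9433 × 0.0001 = 0.543158.

C$0.5432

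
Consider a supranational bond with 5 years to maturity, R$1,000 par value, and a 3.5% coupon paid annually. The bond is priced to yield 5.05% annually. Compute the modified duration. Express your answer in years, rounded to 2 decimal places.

Periodic yield y = 0.0505. First find Macaulay duration:
  t   CF        PV=CF/(1+0.0505)^t    t·PV
  1        35.00        33.3175        33.3175
  2        35.00        31.7158        63.4316
  3        35.00        30.1912        90.5735
  4        35.00        28.7398       114.9592
  5     1,035.00       809.0215     4,045.1075
  Σ                    932.9858     4,347.3893
P = 932.9858; Macaulay duration = 4,347.3893 / 932.9858 = 4.65965 years.
Modified duration = D_Mac / (1 + y) = 4.65965 / 1.0505 = 4.43565 years.

4.44 years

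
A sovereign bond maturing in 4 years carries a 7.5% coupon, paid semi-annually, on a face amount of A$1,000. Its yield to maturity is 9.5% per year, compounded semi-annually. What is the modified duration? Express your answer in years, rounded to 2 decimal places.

Periodic yield y = 0.0475. First find Macaulay duration:
  t   CF        PV=CF/(1+0.0475)^t    t·PV
  1        37.50        35.7995        35.7995
  2        37.50        34.1762        68.3523
  3        37.50        32.6264        97.8792
  4        37.50        31.1469       124.5877
  5        37.50        29.7345       148.6727
  6        37.50        28.3862       170.3171
  7        37.50        27.0990       189.6929
  8     1,037.50       715.7409     5,725.9274
  Σ                    934.7096     6,561.2288
P = 934.7096; Macaulay duration = 6,561.2288 / 934.7096 = 7.01954 half-year periods = 3.50977 years.
Modified duration = D_Mac / (1 + y) = 3.50977 / 1.0475 = 3.35061 years.

3.35 years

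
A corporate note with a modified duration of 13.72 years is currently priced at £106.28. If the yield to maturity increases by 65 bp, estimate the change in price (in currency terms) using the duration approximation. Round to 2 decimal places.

Duration approximation: ΔP/P ≈ -D_mod · Δy = -13.72 × (+0.0065) = -0.089180.
ΔP ≈ 106.28 × (-0.089180) = -9.4780504.

-£9.48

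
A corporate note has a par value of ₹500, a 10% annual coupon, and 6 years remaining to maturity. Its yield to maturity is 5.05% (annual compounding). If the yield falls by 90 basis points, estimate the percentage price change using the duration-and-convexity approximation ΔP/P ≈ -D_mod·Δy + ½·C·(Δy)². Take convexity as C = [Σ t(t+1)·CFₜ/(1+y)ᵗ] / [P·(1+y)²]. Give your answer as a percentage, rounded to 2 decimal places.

With y = 0.0505:
  t   CF        PV=CF/(1+0.0505)^t    t·PV        t(t+1)·PV
  1        50.00        47.5964        47.5964          95.1928
  2        50.00        45.3083        90.6166         271.8499
  3        50.00        43.1302       129.3907         517.5628
  4        50.00        41.0569       164.2275         821.1373
  5        50.00        39.0832       195.4158       1,172.4949
  6       550.00       409.2478     2,455.4868      17,188.4074
  Σ                    625.4228     3,082.7338      20,066.6451
P = 625.4228; D_Mac = 4.92904 yrs; D_mod = 4.69209 yrs; C = 29.07428.
Duration effect: -4.69209 × (-0.009) = +0.042229
Convexity effect: 0.5 × 29.07428 × (-0.009)² = +0.0011775
ΔP/P ≈ +0.042229 + 0.0011775 = +0.043406 = +4.3406%.

+4.34%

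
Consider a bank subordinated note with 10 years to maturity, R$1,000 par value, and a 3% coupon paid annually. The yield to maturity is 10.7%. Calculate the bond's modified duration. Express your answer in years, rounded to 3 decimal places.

Periodic yield y = 0.107. First find Macaulay duration:
  t   CF        PV=CF/(1+0.107)^t    t·PV
  1        30.00        27.1003        27.1003
  2        30.00        24.4808        48.9616
  3        30.00        22.1146        66.3437
  4        30.00        19.9770        79.9081
  5        30.00        18.0461        90.2305
  6        30.00        16.3018        97.8108
  7        30.00        14.7261       103.0827
  8        30.00        13.3027       106.4217
  9        30.00        12.0169       108.1522
  10    1,030.00       372.7014     3,727.0139
  Σ                    540.7677     4,455.0255
P = 540.7677; Macaulay duration = 4,455.0255 / 540.7677 = 8.23834 years.
Modified duration = D_Mac / (1 + y) = 8.23834 / 1.107 = 7.44204 years.

7.442 years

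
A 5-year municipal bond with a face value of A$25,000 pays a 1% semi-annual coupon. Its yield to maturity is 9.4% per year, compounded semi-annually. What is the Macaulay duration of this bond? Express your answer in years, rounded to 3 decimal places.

Periodic yield y = 0.047. Discount each cash flow and weight by its period:
  t   CF        PV=CF/(1+0.047)^t    t·PV
  1       125.00       119.3887       119.3887
  2       125.00       114.0294       228.0587
  3       125.00       108.9106       326.7317
  4       125.00       104.0215       416.0862
  5       125.00        99.3520       496.7600
  6       125.00        94.8921       569.3524
  7       125.00        90.6324       634.4265
  8       125.00        86.5638       692.5108
  9       125.00        82.6780       744.1019
  10   25,125.00    15,872.2777   158,722.7771
  Σ                 16,772.7461   162,950.1939
Price P = Σ PV = 16,772.7461.
Macaulay duration = Σ(t·PV) / P = 162,950.1939 / 16,772.7461 = 9.71518 half-year periods.
In years: 9.71518 / 2 = 4.85759 years.

4.858 years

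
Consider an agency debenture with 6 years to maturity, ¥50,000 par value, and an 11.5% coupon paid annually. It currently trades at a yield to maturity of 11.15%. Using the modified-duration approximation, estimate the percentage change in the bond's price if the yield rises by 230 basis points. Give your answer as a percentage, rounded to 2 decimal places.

-9.64%

Periodic yield y = 0.1115. Modified duration first:
  t   CF        PV=CF/(1+0.1115)^t    t·PV
  1     5,750.00     5,173.1894     5,173.1894
  2     5,750.00     4,654.2415     9,308.4829
  3     5,750.00     4,187.3517    12,562.0552
  4     5,750.00     3,767.2980    15,069.1921
  5     5,750.00     3,389.3819    16,946.9096
  6    55,750.00    29,565.6934   177,394.1606
  Σ                 50,737.1560   236,453.9899
P = 50,737.1560; D_Mac = 4.66037 yrs; D_mod = 4.66037/(1+0.1115) = 4.19287 yrs.
ΔP/P ≈ -D_mod · Δy = -4.19287 × (+0.023) = -0.096436 = -9.6436%.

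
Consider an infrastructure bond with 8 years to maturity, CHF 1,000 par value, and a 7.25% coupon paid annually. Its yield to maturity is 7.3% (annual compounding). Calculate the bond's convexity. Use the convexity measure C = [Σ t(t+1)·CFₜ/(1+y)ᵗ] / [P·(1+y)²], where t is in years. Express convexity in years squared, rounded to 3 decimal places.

With y = 0.073:
  t   CF        PV=CF/(1+0.073)^t    t·PV        t(t+1)·PV
  1        72.50        67.5676        67.5676         135.1351
  2        72.50        62.9707       125.9414         377.8242
  3        72.50        58.6866       176.0598         704.2390
  4        72.50        54.6939       218.7757       1,093.8786
  5        72.50        50.9729       254.8645       1,529.1872
  6        72.50        47.5050       285.0302       1,995.2116
  7        72.50        44.2731       309.9117       2,479.2937
  8     1,072.50       610.3789     4,883.0313      43,947.2821
  Σ                    997.0488     6,321.1823      52,262.0516
P = 997.0488.
Convexity = Σ t(t+1)·PV / [P·(1+y)²] = 52,262.0516 / (997.0488 × 1.151329) = 45.52717.

45.527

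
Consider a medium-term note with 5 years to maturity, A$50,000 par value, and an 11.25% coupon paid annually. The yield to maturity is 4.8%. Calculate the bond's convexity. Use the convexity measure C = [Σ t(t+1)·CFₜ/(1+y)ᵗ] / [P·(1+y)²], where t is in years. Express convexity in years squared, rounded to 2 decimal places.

21.52

With y = 0.048:
  t   CF        PV=CF/(1+0.048)^t    t·PV        t(t+1)·PV
  1     5,625.00     5,367.3664     5,367.3664      10,734.7328
  2     5,625.00     5,121.5328    10,243.0657      30,729.1970
  3     5,625.00     4,886.9588    14,660.8764      58,643.5058
  4     5,625.00     4,663.1286    18,652.5146      93,262.5728
  5    55,625.00    44,001.1078   220,005.5390   1,320,033.2342
  Σ                 64,040.0945   268,929.3621   1,513,403.2425
P = 64,040.0945.
Convexity = Σ t(t+1)·PV / [P·(1+y)²] = 1,513,403.2425 / (64,040.0945 × 1.098304) = 21.51692.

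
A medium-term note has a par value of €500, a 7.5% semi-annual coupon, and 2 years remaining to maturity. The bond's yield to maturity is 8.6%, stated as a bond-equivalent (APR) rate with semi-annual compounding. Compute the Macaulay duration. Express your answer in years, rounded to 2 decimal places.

Periodic yield y = 0.043. Discount each cash flow and weight by its period:
  t   CF        PV=CF/(1+0.043)^t    t·PV
  1        18.75        17.9770        17.9770
  2        18.75        17.2358        34.4717
  3        18.75        16.5253        49.5758
  4       518.75       438.3499     1,753.3995
  Σ                    490.0880     1,855.4239
Price P = Σ PV = 490.0880.
Macaulay duration = Σ(t·PV) / P = 1,855.4239 / 490.0880 = 3.78590 half-year periods.
In years: 3.78590 / 2 = 1.89295 years.

1.89 years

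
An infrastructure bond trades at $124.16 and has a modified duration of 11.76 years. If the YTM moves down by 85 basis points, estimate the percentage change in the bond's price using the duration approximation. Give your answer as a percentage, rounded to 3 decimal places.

+9.996%

Duration approximation: ΔP/P ≈ -D_mod · Δy = -11.76 × (-0.0085) = +0.099960.
As a percentage: +9.9960%.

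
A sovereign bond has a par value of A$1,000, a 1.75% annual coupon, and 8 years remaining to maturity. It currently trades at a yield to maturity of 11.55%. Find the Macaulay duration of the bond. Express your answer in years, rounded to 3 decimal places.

Periodic yield y = 0.1155. Discount each cash flow and weight by its year:
  t   CF        PV=CF/(1+0.1155)^t    t·PV
  1        17.50        15.6880        15.6880
  2        17.50        14.0637        28.1274
  3        17.50        12.6075        37.8225
  4        17.50        11.3021        45.2085
  5        17.50        10.1319        50.6594
  6        17.50         9.0828        54.4969
  7        17.50         8.1424        56.9966
  8     1,017.50       424.4024     3,395.2191
  Σ                    505.4208     3,684.2184
Price P = Σ PV = 505.4208.
Macaulay duration = Σ(t·PV) / P = 3,684.2184 / 505.4208 = 7.28941 years.

7.289 years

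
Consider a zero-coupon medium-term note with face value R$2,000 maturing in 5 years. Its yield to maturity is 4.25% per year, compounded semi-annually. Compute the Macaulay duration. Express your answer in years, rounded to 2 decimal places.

5.00 years

A zero-coupon bond has a single cash flow at maturity, so its Macaulay duration equals its maturity: 5 years.
(Equivalently: 10 semi-annual periods ÷ 2 = 5 years.)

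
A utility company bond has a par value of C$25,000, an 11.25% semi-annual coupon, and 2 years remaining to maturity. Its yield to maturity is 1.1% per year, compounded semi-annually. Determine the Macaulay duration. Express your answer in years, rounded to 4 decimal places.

1.8607 years

Periodic yield y = 0.0055. Discount each cash flow and weight by its period:
  t   CF        PV=CF/(1+0.0055)^t    t·PV
  1     1,406.25     1,398.5579     1,398.5579
  2     1,406.25     1,390.9079     2,781.8159
  3     1,406.25     1,383.2998     4,149.8994
  4    26,406.25    25,833.2134   103,332.8534
  Σ                 30,005.9790   111,663.1266
Price P = Σ PV = 30,005.9790.
Macaulay duration = Σ(t·PV) / P = 111,663.1266 / 30,005.9790 = 3.72136 half-year periods.
In years: 3.72136 / 2 = 1.86068 years.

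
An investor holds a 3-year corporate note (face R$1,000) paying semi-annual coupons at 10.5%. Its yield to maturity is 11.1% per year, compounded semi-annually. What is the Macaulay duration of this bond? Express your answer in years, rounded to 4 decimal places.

Periodic yield y = 0.0555. Discount each cash flow and weight by its period:
  t   CF        PV=CF/(1+0.0555)^t    t·PV
  1        52.50        49.7395        49.7395
  2        52.50        47.1241        94.2481
  3        52.50        44.6462       133.9386
  4        52.50        42.2986       169.1945
  5        52.50        40.0745       200.3725
  6     1,052.50       761.1543     4,566.9255
  Σ                    985.0371     5,214.4188
Price P = Σ PV = 985.0371.
Macaulay duration = Σ(t·PV) / P = 5,214.4188 / 985.0371 = 5.29363 half-year periods.
In years: 5.29363 / 2 = 2.64681 years.

2.6468 years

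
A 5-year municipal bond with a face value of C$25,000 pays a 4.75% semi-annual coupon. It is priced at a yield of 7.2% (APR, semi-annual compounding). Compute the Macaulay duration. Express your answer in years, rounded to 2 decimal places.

Periodic yield y = 0.036. Discount each cash flow and weight by its period:
  t   CF        PV=CF/(1+0.036)^t    t·PV
  1       593.75       573.1178       573.1178
  2       593.75       553.2025     1,106.4049
  3       593.75       533.9792     1,601.9377
  4       593.75       515.4240     2,061.6958
  5       593.75       497.5135     2,487.5674
  6       593.75       480.2254     2,881.3522
  7       593.75       463.5380     3,244.7659
  8       593.75       447.4305     3,579.4440
  9       593.75       431.8827     3,886.9444
  10   25,593.75    17,969.5156   179,695.1557
  Σ                 22,465.8290   201,118.3857
Price P = Σ PV = 22,465.8290.
Macaulay duration = Σ(t·PV) / P = 201,118.3857 / 22,465.8290 = 8.95219 half-year periods.
In years: 8.95219 / 2 = 4.47610 years.

4.48 years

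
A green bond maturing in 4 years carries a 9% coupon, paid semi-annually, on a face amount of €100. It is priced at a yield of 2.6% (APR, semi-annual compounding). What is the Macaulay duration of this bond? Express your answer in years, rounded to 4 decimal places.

3.5118 years

Periodic yield y = 0.013. Discount each cash flow and weight by its period:
  t   CF        PV=CF/(1+0.013)^t    t·PV
  1         4.50         4.4423         4.4423
  2         4.50         4.3852         8.7705
  3         4.50         4.3290        12.9869
  4         4.50         4.2734        17.0936
  5         4.50         4.2186        21.0929
  6         4.50         4.1644        24.9866
  7         4.50         4.1110        28.7769
  8       104.50        94.2412       753.9295
  Σ                    124.1650       872.0791
Price P = Σ PV = 124.1650.
Macaulay duration = Σ(t·PV) / P = 872.0791 / 124.1650 = 7.02355 half-year periods.
In years: 7.02355 / 2 = 3.51177 years.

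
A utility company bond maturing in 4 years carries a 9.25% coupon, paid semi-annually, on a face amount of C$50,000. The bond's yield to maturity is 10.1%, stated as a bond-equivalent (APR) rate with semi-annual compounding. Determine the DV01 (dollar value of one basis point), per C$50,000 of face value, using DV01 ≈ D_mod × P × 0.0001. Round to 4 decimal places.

C$15.8487

Periodic yield y = 0.0505.
  t   CF        PV=CF/(1+0.0505)^t    t·PV
  1     2,312.50     2,201.3327     2,201.3327
  2     2,312.50     2,095.5095     4,191.0189
  3     2,312.50     1,994.7734     5,984.3202
  4     2,312.50     1,898.8800     7,595.5199
  5     2,312.50     1,807.5964     9,037.9818
  6     2,312.50     1,720.7010    10,324.2058
  7     2,312.50     1,637.9828    11,465.8798
  8    52,312.50    35,272.5633   282,180.5063
  Σ                 48,629.3390   332,980.7654
P = 48,629.3390; D_Mac = 6.84732 half-year periods = 3.42366 yrs; D_mod = 3.25908 yrs.
DV01 ≈ 3.25908 × 48,629.3390 × 0.0001 = 15.848680.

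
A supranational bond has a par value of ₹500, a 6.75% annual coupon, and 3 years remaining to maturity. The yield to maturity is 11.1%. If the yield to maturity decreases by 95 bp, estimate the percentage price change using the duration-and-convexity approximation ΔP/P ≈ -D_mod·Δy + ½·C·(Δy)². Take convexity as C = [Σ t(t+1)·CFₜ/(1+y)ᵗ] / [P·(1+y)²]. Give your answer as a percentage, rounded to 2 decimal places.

With y = 0.111:
  t   CF        PV=CF/(1+0.111)^t    t·PV        t(t+1)·PV
  1        33.75        30.3780        30.3780          60.7561
  2        33.75        27.3430        54.6859         164.0578
  3       533.75       389.2205     1,167.6615       4,670.6461
  Σ                    446.9415     1,252.7255       4,895.4599
P = 446.9415; D_Mac = 2.80288 yrs; D_mod = 2.52285 yrs; C = 8.87390.
Duration effect: -2.52285 × (-0.0095) = +0.023967
Convexity effect: 0.5 × 8.87390 × (-0.0095)² = +0.0004004
ΔP/P ≈ +0.023967 + 0.0004004 = +0.024367 = +2.4367%.

+2.44%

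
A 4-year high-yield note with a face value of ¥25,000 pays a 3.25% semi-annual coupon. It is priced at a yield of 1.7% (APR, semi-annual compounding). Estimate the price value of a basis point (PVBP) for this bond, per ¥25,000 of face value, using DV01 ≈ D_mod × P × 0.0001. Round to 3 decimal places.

Periodic yield y = 0.0085.
  t   CF        PV=CF/(1+0.0085)^t    t·PV
  1       406.25       402.8260       402.8260
  2       406.25       399.4308       798.8616
  3       406.25       396.0643     1,188.1928
  4       406.25       392.7261     1,570.9044
  5       406.25       389.4161     1,947.0803
  6       406.25       386.1339     2,316.8035
  7       406.25       382.8794     2,680.1561
  8    25,406.25    23,742.8772   189,943.0179
  Σ                 26,492.3538   200,847.8427
P = 26,492.3538; D_Mac = 7.58135 half-year periods = 3.79068 yrs; D_mod = 3.75873 yrs.
DV01 ≈ 3.75873 × 26,492.3538 × 0.0001 = 9.957751.

¥9.958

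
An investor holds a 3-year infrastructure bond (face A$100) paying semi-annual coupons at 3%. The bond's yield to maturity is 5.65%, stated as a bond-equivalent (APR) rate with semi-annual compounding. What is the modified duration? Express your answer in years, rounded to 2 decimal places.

2.81 years

Periodic yield y = 0.02825. First find Macaulay duration:
  t   CF        PV=CF/(1+0.02825)^t    t·PV
  1         1.50         1.4588         1.4588
  2         1.50         1.4187         2.8374
  3         1.50         1.3797         4.1392
  4         1.50         1.3418         5.3673
  5         1.50         1.3050         6.5248
  6       101.50        85.8764       515.2583
  Σ                     92.7804       535.5858
P = 92.7804; Macaulay duration = 535.5858 / 92.7804 = 5.77262 half-year periods = 2.88631 years.
Modified duration = D_Mac / (1 + y) = 2.88631 / 1.02825 = 2.80701 years.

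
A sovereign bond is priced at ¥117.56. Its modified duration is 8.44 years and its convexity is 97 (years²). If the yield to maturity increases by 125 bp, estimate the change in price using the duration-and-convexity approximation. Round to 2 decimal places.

-¥11.51

Duration effect: -D_mod·Δy = -8.44 × (+0.0125) = -0.105500
Convexity effect: ½·C·(Δy)² = 0.5 × 97 × (0.0125)² = +0.007578125
ΔP/P ≈ -0.105500 + 0.007578125 = -0.097921875
ΔP ≈ 117.56 × (-0.097921875) = -11.511695625.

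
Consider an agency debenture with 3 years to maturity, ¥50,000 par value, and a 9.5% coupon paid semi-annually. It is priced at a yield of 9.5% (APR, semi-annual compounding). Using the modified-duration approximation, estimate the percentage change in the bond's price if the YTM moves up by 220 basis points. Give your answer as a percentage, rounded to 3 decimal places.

Periodic yield y = 0.0475. Modified duration first:
  t   CF        PV=CF/(1+0.0475)^t    t·PV
  1     2,375.00     2,267.3031     2,267.3031
  2     2,375.00     2,164.4898     4,328.9797
  3     2,375.00     2,066.3387     6,199.0162
  4     2,375.00     1,972.6384     7,890.5537
  5     2,375.00     1,883.1870     9,415.9352
  6    52,375.00    39,646.0429   237,876.2572
  Σ                 50,000.0000   267,978.0450
P = 50,000.0000; D_Mac = 5.35956 half-year periods = 2.67978 yrs; D_mod = 2.67978/(1+0.0475) = 2.55826 yrs.
ΔP/P ≈ -D_mod · Δy = -2.55826 × (+0.022) = -0.056282 = -5.6282%.

-5.628%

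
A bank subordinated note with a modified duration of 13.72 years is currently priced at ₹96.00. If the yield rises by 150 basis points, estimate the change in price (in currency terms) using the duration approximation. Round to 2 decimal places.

Duration approximation: ΔP/P ≈ -D_mod · Δy = -13.72 × (+0.015) = -0.205800.
ΔP ≈ 96.00 × (-0.205800) = -19.75680.

-₹19.76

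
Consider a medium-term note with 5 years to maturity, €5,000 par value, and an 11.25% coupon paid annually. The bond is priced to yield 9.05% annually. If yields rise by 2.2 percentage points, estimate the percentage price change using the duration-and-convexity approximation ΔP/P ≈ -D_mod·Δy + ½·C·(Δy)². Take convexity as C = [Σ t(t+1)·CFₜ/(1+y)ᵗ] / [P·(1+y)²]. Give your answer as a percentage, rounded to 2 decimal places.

With y = 0.0905:
  t   CF        PV=CF/(1+0.0905)^t    t·PV        t(t+1)·PV
  1       562.50       515.8184       515.8184       1,031.6369
  2       562.50       473.0109       946.0219       2,838.0657
  3       562.50       433.7560     1,301.2681       5,205.0723
  4       562.50       397.7588     1,591.0354       7,955.1769
  5     5,562.50     3,606.9629    18,034.8145     108,208.8868
  Σ                  5,427.3071    22,388.9582     125,238.8385
P = 5,427.3071; D_Mac = 4.12524 yrs; D_mod = 3.78289 yrs; C = 19.40454.
Duration effect: -3.78289 × (+0.022) = -0.083224
Convexity effect: 0.5 × 19.40454 × (0.022)² = +0.0046959
ΔP/P ≈ -0.083224 + 0.0046959 = -0.078528 = -7.8528%.

-7.85%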